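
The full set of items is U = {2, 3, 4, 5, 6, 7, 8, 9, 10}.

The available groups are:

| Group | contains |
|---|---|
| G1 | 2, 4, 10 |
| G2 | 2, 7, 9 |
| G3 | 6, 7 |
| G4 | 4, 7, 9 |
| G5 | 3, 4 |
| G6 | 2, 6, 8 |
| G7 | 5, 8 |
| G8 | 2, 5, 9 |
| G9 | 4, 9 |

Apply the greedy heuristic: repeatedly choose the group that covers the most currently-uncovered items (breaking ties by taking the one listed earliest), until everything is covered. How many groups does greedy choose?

5

Greedy: pick G1 (covers 3 new) → pick G2 (covers 2 new) → pick G6 (covers 2 new) → pick G5 (covers 1 new) → pick G7 (covers 1 new). Total picks: 5.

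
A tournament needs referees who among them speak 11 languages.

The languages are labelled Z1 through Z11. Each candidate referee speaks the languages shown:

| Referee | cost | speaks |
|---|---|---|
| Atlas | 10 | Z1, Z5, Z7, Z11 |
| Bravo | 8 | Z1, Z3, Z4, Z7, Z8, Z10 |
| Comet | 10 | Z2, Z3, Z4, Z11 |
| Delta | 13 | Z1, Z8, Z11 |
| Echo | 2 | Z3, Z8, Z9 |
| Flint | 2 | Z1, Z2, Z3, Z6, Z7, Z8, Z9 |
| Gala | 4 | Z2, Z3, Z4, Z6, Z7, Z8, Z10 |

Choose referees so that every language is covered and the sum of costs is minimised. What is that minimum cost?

Atlas, Echo, Gala together cover every language (Atlas ∪ Echo ∪ Gala = {Z1, Z2, Z3, Z4, Z5, Z6, Z7, Z8, Z9, Z10, Z11}); total cost 10 + 2 + 4 = 16.
No covering selection has total cost below 16.

16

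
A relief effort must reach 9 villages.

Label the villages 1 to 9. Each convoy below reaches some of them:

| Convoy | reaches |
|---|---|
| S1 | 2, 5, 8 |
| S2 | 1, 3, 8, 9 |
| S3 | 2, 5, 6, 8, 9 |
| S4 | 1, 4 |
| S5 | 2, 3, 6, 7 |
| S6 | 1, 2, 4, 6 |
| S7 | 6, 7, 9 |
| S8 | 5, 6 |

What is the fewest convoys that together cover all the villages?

3

Take {S3, S4, S5}. Their union is {1, 2, 3, 4, 5, 6, 7, 8, 9}, which is all 9 villages.
No 2 of the 8 convoys cover everything (all 28 combinations miss at least one village), so 3 is optimal.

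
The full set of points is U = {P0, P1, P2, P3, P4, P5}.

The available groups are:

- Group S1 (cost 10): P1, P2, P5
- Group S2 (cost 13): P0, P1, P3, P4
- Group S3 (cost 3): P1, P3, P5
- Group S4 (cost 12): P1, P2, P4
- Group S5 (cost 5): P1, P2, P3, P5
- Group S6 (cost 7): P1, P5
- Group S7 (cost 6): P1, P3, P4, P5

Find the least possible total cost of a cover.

S2, S5 together cover every point (S2 ∪ S5 = {P0, P1, P2, P3, P4, P5}); total cost 13 + 5 = 18.
The greedy pick S3, S5, S7, S2 costs 27; no covering selection beats 18.

18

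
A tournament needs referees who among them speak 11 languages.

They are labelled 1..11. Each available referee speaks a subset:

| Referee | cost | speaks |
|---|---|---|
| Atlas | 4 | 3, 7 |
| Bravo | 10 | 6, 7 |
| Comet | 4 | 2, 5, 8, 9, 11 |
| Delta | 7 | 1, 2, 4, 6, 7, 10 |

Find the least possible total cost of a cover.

Atlas, Comet, Delta together cover every language (Atlas ∪ Comet ∪ Delta = {1, 2, 3, 4, 5, 6, 7, 8, 9, 10, 11}); total cost 4 + 4 + 7 = 15.
No covering selection has total cost below 15.

15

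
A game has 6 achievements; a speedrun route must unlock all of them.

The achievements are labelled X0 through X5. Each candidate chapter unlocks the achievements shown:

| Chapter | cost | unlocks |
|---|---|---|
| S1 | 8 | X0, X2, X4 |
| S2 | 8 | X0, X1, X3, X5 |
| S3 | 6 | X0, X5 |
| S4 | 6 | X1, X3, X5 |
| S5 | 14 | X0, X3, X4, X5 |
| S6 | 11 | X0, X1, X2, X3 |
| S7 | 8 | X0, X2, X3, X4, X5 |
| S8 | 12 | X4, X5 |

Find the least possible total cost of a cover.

14

S1, S4 together cover every achievement (S1 ∪ S4 = {X0, X1, X2, X3, X4, X5}); total cost 8 + 6 = 14.
No covering selection has total cost below 14.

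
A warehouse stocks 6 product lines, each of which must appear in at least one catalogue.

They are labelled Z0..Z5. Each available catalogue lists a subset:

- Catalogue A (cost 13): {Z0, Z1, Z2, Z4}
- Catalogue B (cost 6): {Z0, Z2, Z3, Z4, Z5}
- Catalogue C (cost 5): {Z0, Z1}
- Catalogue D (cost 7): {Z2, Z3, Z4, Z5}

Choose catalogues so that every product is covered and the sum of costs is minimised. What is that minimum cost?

B, C together cover every product (B ∪ C = {Z0, Z1, Z2, Z3, Z4, Z5}); total cost 6 + 5 = 11.
No covering selection has total cost below 11.

11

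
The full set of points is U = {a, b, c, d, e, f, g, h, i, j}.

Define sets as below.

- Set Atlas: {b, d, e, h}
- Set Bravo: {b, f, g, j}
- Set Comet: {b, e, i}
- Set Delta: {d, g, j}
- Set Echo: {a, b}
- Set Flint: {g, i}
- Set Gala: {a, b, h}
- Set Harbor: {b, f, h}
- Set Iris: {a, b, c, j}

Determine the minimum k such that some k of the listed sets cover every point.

Take {Atlas, Bravo, Flint, Iris}. Their union is {a, b, c, d, e, f, g, h, i, j}, which is all 10 points.
No 3 of the 9 sets cover everything (all 84 combinations miss at least one point), so 4 is optimal.

4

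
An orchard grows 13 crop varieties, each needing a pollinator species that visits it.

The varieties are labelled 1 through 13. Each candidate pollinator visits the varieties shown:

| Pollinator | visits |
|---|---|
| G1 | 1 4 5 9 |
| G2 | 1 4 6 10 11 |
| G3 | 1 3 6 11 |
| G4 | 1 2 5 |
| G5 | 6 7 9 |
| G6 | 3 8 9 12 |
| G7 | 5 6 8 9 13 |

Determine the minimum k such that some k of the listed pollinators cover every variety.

Take {G2, G4, G5, G6, G7}. Their union is {1, 2, 3, 4, 5, 6, 7, 8, 9, 10, 11, 12, 13}, which is all 13 varieties.
No 4 of the 7 pollinators cover everything (all 35 combinations miss at least one variety), so 5 is optimal.

5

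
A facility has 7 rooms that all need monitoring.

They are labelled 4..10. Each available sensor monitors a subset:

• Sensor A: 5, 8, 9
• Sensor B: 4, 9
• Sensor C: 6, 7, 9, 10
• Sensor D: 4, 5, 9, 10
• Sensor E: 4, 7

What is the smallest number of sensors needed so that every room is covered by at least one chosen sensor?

A and C and D together: A ∪ C ∪ D = {4, 5, 6, 7, 8, 9, 10} — every room is covered.
Only C contains 6, so C is forced; the remaining 3 rooms need at least 2 more sensors (each remaining sensor adds at most 2) — so at least 3 sensors are needed, and 3 is optimal.

3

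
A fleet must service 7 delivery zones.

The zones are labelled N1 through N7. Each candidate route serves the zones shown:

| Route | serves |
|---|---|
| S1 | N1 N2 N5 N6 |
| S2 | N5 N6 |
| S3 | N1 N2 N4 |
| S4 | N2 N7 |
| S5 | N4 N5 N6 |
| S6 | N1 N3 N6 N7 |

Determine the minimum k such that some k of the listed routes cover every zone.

Take {S3, S5, S6}. Their union is {N1, N2, N3, N4, N5, N6, N7}, which is all 7 zones.
Only S6 contains N3, so S6 is forced; the remaining 3 zones need at least 2 more routes (each remaining route adds at most 2) — so at least 3 routes are needed, and 3 is optimal.

3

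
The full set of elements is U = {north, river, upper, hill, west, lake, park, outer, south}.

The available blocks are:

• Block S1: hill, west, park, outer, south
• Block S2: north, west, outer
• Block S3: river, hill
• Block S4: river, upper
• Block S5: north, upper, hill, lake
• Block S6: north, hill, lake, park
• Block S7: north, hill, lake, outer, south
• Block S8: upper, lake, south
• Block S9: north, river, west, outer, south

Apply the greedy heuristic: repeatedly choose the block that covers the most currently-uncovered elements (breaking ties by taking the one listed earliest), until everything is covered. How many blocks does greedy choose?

3

Greedy: pick S1 (covers 5 new) → pick S5 (covers 3 new) → pick S3 (covers 1 new). Total picks: 3.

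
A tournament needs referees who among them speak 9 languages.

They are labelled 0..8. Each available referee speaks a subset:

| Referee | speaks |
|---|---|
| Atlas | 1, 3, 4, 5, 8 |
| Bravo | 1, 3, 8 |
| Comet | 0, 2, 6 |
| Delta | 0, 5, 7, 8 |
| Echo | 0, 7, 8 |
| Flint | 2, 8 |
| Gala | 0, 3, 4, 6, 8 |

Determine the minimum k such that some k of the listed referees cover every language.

Take {Atlas, Comet, Echo}. Their union is {0, 1, 2, 3, 4, 5, 6, 7, 8}, which is all 9 languages.
No 2 of the 7 referees cover everything (all 21 combinations miss at least one language), so 3 is optimal.

3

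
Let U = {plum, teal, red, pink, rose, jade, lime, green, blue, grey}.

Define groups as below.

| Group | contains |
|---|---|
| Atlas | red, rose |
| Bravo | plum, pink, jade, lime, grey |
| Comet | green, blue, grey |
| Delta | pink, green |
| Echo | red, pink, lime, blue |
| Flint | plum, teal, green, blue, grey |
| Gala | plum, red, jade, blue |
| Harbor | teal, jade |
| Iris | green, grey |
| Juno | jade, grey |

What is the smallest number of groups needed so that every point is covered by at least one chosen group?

3

Take {Atlas, Bravo, Flint}. Their union is {plum, teal, red, pink, rose, jade, lime, green, blue, grey}, which is all 10 points.
Only Atlas contains rose, so Atlas is forced; the remaining 8 points need at least 2 more groups (each remaining group adds at most 5) — so at least 3 groups are needed, and 3 is optimal.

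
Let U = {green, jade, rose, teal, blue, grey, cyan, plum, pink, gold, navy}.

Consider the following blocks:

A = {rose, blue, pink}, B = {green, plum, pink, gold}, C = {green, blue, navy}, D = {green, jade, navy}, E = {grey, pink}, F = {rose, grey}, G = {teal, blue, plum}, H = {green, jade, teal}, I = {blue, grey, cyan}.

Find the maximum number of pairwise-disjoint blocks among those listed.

3

D, E, G are pairwise disjoint (D={green,jade,navy}; E={grey,pink}; G={teal,blue,plum}).
Every remaining block overlaps one of these, and no 4 of the listed blocks are pairwise disjoint, so 3 is the maximum.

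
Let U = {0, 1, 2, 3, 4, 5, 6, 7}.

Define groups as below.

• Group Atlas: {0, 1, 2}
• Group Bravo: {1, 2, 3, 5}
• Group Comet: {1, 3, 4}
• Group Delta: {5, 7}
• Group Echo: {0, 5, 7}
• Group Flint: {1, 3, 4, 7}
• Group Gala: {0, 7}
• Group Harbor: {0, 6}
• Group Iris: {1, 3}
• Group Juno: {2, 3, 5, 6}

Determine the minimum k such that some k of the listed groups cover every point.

3

Take {Bravo, Flint, Harbor}. Their union is {0, 1, 2, 3, 4, 5, 6, 7}, which is all 8 points.
No 2 of the 10 groups cover everything (all 45 combinations miss at least one point), so 3 is optimal.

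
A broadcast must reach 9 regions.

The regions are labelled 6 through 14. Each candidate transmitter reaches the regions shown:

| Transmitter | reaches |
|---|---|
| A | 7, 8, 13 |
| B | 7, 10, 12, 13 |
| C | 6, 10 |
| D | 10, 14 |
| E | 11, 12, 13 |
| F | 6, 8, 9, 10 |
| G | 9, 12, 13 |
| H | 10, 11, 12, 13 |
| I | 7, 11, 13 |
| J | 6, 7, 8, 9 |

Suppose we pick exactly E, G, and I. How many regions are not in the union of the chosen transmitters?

4

Union of E, G, I = {7, 9, 11, 12, 13}.
Not covered: 6, 8, 10, 14 — 4 regions.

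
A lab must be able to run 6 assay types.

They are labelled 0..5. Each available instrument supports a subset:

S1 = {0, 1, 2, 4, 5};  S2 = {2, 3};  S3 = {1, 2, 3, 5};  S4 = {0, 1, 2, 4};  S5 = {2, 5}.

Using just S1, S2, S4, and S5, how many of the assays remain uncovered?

Union of S1, S2, S4, S5 = {0, 1, 2, 3, 4, 5} — that's every assay, so 0 are uncovered.

0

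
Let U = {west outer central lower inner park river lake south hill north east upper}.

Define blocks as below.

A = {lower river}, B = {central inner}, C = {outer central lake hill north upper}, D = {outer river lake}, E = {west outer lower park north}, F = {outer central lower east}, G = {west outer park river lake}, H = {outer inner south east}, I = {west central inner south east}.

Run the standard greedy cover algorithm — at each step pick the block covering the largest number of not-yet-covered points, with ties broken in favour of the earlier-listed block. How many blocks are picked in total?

4

Greedy: pick C (covers 6 new) → pick I (covers 4 new) → pick A (covers 2 new) → pick E (covers 1 new). Total picks: 4.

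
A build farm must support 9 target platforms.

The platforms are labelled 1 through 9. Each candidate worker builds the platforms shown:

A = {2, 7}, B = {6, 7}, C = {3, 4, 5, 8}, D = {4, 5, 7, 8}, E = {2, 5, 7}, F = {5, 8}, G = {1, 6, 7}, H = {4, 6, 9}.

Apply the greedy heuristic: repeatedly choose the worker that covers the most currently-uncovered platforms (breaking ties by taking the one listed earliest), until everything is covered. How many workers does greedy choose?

Greedy: pick C (covers 4 new) → pick G (covers 3 new) → pick A (covers 1 new) → pick H (covers 1 new). Total picks: 4.

4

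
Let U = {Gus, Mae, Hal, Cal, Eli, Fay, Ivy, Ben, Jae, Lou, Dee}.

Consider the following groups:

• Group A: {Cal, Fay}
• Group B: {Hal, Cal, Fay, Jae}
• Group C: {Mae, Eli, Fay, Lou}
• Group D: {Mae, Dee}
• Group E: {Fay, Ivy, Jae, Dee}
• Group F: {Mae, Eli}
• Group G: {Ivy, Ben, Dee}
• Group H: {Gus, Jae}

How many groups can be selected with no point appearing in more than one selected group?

A, F, G, H are pairwise disjoint (A={Cal,Fay}; F={Mae,Eli}; G={Ivy,Ben,Dee}; H={Gus,Jae}).
Every remaining group overlaps one of these, and no 5 of the listed groups are pairwise disjoint, so 4 is the maximum.

4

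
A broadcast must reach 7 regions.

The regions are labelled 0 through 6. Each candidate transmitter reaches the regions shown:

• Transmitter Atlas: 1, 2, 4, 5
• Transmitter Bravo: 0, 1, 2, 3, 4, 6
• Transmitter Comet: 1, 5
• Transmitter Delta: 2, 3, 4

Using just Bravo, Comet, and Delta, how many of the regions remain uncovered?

0

Union of Bravo, Comet, Delta = {0, 1, 2, 3, 4, 5, 6} — that's every region, so 0 are uncovered.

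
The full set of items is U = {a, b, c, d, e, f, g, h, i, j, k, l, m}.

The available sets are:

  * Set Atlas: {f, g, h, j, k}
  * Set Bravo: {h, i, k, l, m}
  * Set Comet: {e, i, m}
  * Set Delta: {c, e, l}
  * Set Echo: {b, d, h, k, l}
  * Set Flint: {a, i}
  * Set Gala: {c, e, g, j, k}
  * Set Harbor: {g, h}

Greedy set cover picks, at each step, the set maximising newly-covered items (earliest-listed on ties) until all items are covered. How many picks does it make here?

Greedy: pick Atlas (covers 5 new) → pick Bravo (covers 3 new) → pick Delta (covers 2 new) → pick Echo (covers 2 new) → pick Flint (covers 1 new). Total picks: 5.

5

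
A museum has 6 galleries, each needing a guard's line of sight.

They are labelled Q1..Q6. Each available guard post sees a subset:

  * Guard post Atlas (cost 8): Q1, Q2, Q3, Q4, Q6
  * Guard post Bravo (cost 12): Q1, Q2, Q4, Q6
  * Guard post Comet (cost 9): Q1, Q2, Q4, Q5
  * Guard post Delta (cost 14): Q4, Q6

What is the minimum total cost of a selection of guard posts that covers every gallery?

Atlas, Comet together cover every gallery (Atlas ∪ Comet = {Q1, Q2, Q3, Q4, Q5, Q6}); total cost 8 + 9 = 17.
No covering selection has total cost below 17.

17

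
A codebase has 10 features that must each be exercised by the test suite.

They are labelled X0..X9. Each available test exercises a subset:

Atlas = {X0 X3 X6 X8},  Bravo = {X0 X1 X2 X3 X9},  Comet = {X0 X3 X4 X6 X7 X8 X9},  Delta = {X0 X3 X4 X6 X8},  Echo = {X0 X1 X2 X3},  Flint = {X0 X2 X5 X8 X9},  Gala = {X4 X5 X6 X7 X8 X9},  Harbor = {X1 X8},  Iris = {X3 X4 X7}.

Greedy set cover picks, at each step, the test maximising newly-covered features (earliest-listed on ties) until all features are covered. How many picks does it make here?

3

Greedy: pick Comet (covers 7 new) → pick Bravo (covers 2 new) → pick Flint (covers 1 new). Total picks: 3.
(The true minimum cover uses only 2 tests, so greedy is not optimal here.)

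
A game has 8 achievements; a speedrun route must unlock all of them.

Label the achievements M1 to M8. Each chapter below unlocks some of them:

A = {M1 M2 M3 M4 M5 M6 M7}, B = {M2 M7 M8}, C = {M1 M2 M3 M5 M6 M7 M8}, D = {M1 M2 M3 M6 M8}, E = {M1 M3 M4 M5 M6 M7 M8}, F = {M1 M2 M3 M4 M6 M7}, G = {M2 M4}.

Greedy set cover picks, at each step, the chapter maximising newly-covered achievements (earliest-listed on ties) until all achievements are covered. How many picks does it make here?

2

Greedy: pick A (covers 7 new) → pick B (covers 1 new). Total picks: 2.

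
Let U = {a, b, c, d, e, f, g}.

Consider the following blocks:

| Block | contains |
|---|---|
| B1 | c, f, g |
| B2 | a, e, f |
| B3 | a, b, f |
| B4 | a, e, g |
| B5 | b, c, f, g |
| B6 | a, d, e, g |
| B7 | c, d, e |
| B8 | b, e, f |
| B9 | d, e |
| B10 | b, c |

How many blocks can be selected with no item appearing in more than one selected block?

2

B5, B9 are pairwise disjoint (B5={b,c,f,g}; B9={d,e}).
Every remaining block overlaps one of these, and no 3 of the listed blocks are pairwise disjoint, so 2 is the maximum.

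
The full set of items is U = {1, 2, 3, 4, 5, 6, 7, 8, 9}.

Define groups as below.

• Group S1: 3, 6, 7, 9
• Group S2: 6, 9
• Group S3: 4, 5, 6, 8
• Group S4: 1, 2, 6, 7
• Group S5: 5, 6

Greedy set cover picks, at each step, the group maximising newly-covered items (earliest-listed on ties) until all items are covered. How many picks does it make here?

3

Greedy: pick S1 (covers 4 new) → pick S3 (covers 3 new) → pick S4 (covers 2 new). Total picks: 3.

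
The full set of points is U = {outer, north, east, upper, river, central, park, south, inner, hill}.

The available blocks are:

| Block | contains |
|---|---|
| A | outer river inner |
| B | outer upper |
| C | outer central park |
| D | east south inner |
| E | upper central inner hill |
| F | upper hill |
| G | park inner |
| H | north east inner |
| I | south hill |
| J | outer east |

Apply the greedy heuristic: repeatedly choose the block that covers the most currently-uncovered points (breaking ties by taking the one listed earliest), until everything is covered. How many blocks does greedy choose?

Greedy: pick E (covers 4 new) → pick A (covers 2 new) → pick D (covers 2 new) → pick C (covers 1 new) → pick H (covers 1 new). Total picks: 5.

5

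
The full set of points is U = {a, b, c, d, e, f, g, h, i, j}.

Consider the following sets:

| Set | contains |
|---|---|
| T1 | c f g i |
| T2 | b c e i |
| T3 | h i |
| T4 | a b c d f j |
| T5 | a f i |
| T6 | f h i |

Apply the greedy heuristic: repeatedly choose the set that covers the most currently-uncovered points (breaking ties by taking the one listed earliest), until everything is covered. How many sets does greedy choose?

Greedy: pick T4 (covers 6 new) → pick T1 (covers 2 new) → pick T2 (covers 1 new) → pick T3 (covers 1 new). Total picks: 4.

4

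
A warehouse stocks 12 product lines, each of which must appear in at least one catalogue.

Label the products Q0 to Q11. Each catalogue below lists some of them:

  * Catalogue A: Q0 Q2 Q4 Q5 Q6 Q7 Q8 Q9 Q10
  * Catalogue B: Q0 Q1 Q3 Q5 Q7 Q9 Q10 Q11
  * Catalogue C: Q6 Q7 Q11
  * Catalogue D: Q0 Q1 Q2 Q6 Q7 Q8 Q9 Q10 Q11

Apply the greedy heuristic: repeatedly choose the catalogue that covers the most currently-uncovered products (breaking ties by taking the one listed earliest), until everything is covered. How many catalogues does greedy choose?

Greedy: pick A (covers 9 new) → pick B (covers 3 new). Total picks: 2.

2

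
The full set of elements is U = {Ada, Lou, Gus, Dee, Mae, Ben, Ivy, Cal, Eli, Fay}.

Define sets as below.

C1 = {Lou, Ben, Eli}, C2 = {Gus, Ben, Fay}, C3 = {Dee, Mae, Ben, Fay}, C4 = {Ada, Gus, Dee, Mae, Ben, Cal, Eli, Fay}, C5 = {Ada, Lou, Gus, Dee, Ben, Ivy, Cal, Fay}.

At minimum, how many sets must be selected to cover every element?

C4 and C5 cover everything between them: the union {Ada, Lou, Gus, Dee, Mae, Ben, Ivy, Cal, Eli, Fay} is all of U.
No single set has all 10 elements (the largest, C4, has 8), so 2 is optimal.

2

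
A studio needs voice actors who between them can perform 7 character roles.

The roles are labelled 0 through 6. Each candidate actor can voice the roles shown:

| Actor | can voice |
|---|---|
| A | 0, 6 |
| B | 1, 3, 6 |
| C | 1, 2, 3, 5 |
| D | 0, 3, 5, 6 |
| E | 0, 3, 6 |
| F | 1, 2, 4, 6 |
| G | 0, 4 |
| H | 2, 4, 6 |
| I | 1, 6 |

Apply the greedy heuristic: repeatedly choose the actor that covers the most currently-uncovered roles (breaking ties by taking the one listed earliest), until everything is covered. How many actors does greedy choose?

Greedy: pick C (covers 4 new) → pick A (covers 2 new) → pick F (covers 1 new). Total picks: 3.
(The true minimum cover uses only 2 actors, so greedy is not optimal here.)

3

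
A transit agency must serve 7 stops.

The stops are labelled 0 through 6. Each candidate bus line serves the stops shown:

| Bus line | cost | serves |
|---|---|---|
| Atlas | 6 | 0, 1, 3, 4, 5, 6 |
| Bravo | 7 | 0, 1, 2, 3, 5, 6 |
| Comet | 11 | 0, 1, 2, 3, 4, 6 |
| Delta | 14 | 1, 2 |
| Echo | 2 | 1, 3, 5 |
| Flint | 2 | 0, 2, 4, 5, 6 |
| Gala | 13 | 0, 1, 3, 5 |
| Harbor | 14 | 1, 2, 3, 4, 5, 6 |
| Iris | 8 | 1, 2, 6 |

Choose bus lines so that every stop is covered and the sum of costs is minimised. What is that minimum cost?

Echo, Flint together cover every stop (Echo ∪ Flint = {0, 1, 2, 3, 4, 5, 6}); total cost 2 + 2 = 4.
No covering selection has total cost below 4.

4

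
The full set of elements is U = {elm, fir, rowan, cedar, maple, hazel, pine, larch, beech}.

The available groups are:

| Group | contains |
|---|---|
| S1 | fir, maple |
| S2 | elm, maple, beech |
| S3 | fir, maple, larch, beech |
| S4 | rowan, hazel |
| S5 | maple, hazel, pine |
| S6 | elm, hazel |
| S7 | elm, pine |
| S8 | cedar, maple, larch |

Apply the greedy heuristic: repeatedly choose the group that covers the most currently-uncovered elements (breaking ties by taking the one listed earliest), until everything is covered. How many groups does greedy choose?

4

Greedy: pick S3 (covers 4 new) → pick S4 (covers 2 new) → pick S7 (covers 2 new) → pick S8 (covers 1 new). Total picks: 4.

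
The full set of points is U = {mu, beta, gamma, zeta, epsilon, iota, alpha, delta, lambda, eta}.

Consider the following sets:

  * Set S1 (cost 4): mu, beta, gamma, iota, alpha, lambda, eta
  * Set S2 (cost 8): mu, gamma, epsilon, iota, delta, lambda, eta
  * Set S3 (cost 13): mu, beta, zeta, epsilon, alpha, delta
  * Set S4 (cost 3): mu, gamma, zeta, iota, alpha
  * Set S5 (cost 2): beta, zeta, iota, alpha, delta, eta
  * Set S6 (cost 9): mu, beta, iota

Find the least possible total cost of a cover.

10

S2, S5 together cover every point (S2 ∪ S5 = {mu, beta, gamma, zeta, epsilon, iota, alpha, delta, lambda, eta}); total cost 8 + 2 = 10.
The greedy pick S5, S1, S2 costs 14; no covering selection beats 10.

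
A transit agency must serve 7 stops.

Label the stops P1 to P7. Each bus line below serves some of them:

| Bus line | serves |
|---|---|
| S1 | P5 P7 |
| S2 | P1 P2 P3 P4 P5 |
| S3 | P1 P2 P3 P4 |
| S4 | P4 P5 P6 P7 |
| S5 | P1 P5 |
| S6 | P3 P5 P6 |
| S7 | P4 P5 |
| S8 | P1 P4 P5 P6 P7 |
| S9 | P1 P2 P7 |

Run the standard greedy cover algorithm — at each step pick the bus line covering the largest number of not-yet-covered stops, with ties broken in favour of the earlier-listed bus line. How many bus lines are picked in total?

Greedy: pick S2 (covers 5 new) → pick S4 (covers 2 new). Total picks: 2.

2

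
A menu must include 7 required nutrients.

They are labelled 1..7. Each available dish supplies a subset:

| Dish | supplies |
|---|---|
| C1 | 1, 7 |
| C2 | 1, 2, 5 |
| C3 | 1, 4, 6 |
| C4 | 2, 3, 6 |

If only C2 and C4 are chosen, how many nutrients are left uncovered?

Union of C2, C4 = {1, 2, 3, 5, 6}.
Not covered: 4, 7 — 2 nutrients.

2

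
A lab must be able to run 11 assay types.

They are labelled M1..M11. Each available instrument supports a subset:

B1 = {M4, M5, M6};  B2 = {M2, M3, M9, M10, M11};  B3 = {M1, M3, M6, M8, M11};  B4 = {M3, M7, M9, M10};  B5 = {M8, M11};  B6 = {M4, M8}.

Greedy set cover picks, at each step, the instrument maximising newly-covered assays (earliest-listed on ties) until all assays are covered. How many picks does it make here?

Greedy: pick B2 (covers 5 new) → pick B1 (covers 3 new) → pick B3 (covers 2 new) → pick B4 (covers 1 new). Total picks: 4.

4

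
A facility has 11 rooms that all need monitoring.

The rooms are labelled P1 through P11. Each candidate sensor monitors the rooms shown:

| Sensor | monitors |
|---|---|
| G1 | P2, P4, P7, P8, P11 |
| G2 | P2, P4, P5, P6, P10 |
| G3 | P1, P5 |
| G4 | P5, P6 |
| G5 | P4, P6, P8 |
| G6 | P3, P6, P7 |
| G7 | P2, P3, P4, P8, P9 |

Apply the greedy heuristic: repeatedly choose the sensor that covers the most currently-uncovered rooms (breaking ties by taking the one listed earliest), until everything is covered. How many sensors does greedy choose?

Greedy: pick G1 (covers 5 new) → pick G2 (covers 3 new) → pick G7 (covers 2 new) → pick G3 (covers 1 new). Total picks: 4.

4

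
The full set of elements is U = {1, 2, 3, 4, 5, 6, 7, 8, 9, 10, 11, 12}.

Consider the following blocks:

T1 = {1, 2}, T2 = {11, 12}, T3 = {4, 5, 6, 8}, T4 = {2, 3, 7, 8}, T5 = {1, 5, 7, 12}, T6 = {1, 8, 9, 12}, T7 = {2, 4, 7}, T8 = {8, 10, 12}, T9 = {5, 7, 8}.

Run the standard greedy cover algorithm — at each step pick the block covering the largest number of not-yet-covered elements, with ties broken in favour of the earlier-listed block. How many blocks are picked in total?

Greedy: pick T3 (covers 4 new) → pick T4 (covers 3 new) → pick T6 (covers 3 new) → pick T2 (covers 1 new) → pick T8 (covers 1 new). Total picks: 5.

5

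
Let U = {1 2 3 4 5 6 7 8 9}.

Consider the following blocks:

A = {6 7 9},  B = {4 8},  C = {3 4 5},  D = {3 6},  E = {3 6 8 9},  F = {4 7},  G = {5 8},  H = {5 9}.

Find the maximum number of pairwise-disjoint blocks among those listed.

D, F, G are pairwise disjoint (D={3,6}; F={4,7}; G={5,8}).
Every remaining block overlaps one of these, and no 4 of the listed blocks are pairwise disjoint, so 3 is the maximum.

3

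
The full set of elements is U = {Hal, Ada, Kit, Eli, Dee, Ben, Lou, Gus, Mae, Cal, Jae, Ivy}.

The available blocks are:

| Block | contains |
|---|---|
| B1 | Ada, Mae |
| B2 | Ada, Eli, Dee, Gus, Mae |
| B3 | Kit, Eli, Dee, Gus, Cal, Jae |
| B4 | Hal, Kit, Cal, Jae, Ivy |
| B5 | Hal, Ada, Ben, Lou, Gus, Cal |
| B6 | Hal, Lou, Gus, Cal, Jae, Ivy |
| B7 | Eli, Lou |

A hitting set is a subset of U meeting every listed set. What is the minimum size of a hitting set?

3

H = {Eli, Mae, Cal} meets every block (each contains at least one member of H), and |H| = 3.
The blocks B1, B4, B7 are pairwise disjoint, so any hitting set needs a separate element for each — at least 3. Hence 3 is optimal.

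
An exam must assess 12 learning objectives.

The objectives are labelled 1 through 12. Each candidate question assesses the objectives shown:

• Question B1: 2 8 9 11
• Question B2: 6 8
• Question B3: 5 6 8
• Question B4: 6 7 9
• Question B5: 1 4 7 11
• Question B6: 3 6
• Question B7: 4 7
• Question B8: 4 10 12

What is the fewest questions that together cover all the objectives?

Take {B1, B3, B5, B6, B8}. Their union is {1, 2, 3, 4, 5, 6, 7, 8, 9, 10, 11, 12}, which is all 12 objectives.
No 4 of the 8 questions cover everything (all 70 combinations miss at least one objective), so 5 is optimal.

5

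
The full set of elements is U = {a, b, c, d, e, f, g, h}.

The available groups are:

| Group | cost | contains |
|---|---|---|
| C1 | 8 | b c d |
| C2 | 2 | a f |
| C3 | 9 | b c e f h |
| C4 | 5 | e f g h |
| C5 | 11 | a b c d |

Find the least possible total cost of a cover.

C1, C2, C4 together cover every element (C1 ∪ C2 ∪ C4 = {a, b, c, d, e, f, g, h}); total cost 8 + 2 + 5 = 15.
No covering selection has total cost below 15.

15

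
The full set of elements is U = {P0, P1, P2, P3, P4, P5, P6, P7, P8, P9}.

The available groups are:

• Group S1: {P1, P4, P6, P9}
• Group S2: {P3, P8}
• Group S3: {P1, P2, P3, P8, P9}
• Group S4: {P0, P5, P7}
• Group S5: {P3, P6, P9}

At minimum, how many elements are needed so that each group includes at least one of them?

Take H = {P0, P3, P6}. Each listed group contains at least one of these, so H is a hitting set of size 3.
The groups S1, S2, S4 are pairwise disjoint, so any hitting set needs a separate element for each — at least 3. Hence 3 is optimal.

3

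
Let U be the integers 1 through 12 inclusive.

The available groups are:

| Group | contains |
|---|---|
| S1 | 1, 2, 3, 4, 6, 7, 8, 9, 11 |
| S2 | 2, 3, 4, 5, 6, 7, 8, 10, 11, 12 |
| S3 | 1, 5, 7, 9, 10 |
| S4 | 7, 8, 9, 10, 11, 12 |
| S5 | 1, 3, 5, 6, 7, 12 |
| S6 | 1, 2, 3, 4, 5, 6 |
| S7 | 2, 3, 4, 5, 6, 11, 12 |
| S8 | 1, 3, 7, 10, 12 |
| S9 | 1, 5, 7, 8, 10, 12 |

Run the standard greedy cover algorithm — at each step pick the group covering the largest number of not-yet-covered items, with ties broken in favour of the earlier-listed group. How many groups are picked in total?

2

Greedy: pick S2 (covers 10 new) → pick S1 (covers 2 new). Total picks: 2.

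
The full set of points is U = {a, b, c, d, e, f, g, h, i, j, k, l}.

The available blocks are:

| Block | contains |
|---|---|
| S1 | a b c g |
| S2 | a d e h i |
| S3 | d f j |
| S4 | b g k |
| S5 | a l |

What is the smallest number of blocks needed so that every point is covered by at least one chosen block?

Take {S1, S2, S3, S4, S5}. Their union is {a, b, c, d, e, f, g, h, i, j, k, l}, which is all 12 points.
No 4 of the 5 blocks cover everything (all 5 combinations miss at least one point), so 5 is optimal.

5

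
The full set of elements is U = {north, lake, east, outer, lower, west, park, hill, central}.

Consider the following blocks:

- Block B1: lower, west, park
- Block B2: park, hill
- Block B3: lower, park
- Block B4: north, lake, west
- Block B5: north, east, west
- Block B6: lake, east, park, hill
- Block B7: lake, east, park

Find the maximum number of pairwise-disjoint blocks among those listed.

2

B3, B4 are pairwise disjoint (B3={lower,park}; B4={north,lake,west}).
Every remaining block overlaps one of these, and no 3 of the listed blocks are pairwise disjoint, so 2 is the maximum.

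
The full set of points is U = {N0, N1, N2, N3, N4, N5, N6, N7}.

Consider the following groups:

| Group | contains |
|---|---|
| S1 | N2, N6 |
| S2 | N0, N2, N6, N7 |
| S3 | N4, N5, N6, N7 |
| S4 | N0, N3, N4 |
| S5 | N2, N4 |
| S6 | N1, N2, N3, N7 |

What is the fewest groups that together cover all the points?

S3 and S4 and S6 together: S3 ∪ S4 ∪ S6 = {N0, N1, N2, N3, N4, N5, N6, N7} — every point is covered.
Only S6 contains N1, so S6 is forced; the remaining 4 points need at least 2 more groups (each remaining group adds at most 3) — so at least 3 groups are needed, and 3 is optimal.

3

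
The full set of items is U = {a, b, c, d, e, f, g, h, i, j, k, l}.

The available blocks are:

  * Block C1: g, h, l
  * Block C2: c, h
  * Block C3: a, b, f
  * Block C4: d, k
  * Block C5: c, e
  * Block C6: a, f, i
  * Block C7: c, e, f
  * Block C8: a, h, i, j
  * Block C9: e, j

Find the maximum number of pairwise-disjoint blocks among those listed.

4

C2, C4, C6, C9 are pairwise disjoint (C2={c,h}; C4={d,k}; C6={a,f,i}; C9={e,j}).
Every remaining block overlaps one of these, and no 5 of the listed blocks are pairwise disjoint, so 4 is the maximum.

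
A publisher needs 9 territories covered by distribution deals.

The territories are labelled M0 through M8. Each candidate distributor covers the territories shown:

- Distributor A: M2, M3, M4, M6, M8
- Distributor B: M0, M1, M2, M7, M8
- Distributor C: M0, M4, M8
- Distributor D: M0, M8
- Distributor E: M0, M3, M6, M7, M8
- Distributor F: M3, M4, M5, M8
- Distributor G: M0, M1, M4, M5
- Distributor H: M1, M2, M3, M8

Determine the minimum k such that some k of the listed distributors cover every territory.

A and B and G together: A ∪ B ∪ G = {M0, M1, M2, M3, M4, M5, M6, M7, M8} — every territory is covered.
No 2 of the 8 distributors cover everything (all 28 combinations miss at least one territory), so 3 is optimal.

3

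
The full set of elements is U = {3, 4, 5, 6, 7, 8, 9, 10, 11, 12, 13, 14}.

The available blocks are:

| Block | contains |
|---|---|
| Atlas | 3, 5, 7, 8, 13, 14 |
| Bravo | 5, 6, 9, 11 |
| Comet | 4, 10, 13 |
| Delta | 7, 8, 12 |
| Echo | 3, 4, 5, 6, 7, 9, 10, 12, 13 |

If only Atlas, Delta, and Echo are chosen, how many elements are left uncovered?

Union of Atlas, Delta, Echo = {3, 4, 5, 6, 7, 8, 9, 10, 12, 13, 14}.
Not covered: 11 — 1 element.

1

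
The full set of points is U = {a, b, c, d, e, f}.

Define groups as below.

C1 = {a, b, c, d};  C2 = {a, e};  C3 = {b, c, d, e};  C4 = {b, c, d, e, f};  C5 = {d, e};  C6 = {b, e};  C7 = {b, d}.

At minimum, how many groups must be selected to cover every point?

Take {C1, C4}. Their union is {a, b, c, d, e, f}, which is all 6 points.
No single group has all 6 points (the largest, C4, has 5), so 2 is optimal.

2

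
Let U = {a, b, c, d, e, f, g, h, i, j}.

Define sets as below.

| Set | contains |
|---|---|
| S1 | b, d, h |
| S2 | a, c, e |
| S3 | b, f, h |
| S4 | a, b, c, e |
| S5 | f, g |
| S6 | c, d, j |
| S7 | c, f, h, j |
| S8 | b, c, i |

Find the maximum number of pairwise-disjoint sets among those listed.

S1, S2, S5 are pairwise disjoint (S1={b,d,h}; S2={a,c,e}; S5={f,g}).
Every remaining set overlaps one of these, and no 4 of the listed sets are pairwise disjoint, so 3 is the maximum.

3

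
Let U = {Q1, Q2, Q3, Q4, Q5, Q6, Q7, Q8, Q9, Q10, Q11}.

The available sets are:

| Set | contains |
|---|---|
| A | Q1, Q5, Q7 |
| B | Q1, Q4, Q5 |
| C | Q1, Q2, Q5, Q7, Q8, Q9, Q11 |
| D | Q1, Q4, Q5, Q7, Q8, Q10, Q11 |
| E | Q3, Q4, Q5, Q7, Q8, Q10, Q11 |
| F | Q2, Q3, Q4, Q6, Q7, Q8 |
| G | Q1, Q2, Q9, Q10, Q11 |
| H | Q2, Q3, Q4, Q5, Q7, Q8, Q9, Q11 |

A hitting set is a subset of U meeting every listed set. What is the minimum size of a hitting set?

2

T = {Q1, Q7} meets every set (each contains at least one member of T), and |T| = 2.
No single point lies in every set, so at least 2 are needed and 2 is optimal.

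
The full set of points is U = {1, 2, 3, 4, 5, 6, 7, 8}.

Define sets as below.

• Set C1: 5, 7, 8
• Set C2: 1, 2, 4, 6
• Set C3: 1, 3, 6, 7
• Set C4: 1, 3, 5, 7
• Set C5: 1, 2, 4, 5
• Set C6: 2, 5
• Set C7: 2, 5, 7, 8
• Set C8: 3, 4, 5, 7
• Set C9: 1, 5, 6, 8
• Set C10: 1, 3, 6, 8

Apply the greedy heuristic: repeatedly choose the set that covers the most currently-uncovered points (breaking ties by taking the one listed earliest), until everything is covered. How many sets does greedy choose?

Greedy: pick C2 (covers 4 new) → pick C1 (covers 3 new) → pick C3 (covers 1 new). Total picks: 3.

3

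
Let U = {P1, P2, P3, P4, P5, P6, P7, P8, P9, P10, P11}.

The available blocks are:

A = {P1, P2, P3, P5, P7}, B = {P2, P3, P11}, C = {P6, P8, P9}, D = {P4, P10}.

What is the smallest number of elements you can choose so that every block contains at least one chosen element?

The 3 elements {P3, P9, P10} hit every block.
The blocks B, C, D are pairwise disjoint, so any hitting set needs a separate element for each — at least 3. Hence 3 is optimal.

3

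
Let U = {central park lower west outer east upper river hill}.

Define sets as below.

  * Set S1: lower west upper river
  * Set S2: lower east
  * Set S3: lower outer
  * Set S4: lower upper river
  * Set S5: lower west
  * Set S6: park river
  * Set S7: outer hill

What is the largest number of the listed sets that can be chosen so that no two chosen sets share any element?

3

S5, S6, S7 are pairwise disjoint (S5={lower,west}; S6={park,river}; S7={outer,hill}).
Every remaining set overlaps one of these, and no 4 of the listed sets are pairwise disjoint, so 3 is the maximum.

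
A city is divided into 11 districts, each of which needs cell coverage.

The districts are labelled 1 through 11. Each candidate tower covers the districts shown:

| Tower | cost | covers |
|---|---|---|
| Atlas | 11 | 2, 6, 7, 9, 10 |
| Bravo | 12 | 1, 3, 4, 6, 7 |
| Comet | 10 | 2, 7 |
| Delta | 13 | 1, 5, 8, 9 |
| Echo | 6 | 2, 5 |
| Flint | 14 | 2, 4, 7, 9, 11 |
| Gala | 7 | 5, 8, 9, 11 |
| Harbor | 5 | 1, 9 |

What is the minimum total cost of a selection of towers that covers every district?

30

Atlas, Bravo, Gala together cover every district (Atlas ∪ Bravo ∪ Gala = {1, 2, 3, 4, 5, 6, 7, 8, 9, 10, 11}); total cost 11 + 12 + 7 = 30.
No covering selection has total cost below 30.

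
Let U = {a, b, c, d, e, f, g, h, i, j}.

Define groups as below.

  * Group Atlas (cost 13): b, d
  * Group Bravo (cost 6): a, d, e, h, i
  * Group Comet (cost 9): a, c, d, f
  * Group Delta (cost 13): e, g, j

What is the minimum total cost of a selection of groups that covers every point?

41

Atlas, Bravo, Comet, Delta together cover every point (Atlas ∪ Bravo ∪ Comet ∪ Delta = {a, b, c, d, e, f, g, h, i, j}); total cost 13 + 6 + 9 + 13 = 41.
No covering selection has total cost below 41.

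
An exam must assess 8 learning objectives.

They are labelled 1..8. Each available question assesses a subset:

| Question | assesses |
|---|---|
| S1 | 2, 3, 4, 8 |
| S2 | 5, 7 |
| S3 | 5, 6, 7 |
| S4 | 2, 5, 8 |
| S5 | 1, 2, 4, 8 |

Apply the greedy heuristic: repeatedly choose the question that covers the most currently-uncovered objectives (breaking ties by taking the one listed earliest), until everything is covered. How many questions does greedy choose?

Greedy: pick S1 (covers 4 new) → pick S3 (covers 3 new) → pick S5 (covers 1 new). Total picks: 3.

3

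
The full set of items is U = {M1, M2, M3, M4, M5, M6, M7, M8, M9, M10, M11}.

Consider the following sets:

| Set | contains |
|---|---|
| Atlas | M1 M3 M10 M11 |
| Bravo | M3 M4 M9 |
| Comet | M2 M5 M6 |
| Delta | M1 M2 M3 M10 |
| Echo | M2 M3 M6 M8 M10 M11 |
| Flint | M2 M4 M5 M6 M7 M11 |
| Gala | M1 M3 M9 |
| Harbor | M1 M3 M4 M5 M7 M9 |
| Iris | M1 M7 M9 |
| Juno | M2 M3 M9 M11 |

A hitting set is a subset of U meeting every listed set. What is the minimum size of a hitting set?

Take H = {M1, M2, M9}. Each listed set contains at least one of these, so H is a hitting set of size 3.
No choice of 2 items meets every set, so 3 is the minimum.

3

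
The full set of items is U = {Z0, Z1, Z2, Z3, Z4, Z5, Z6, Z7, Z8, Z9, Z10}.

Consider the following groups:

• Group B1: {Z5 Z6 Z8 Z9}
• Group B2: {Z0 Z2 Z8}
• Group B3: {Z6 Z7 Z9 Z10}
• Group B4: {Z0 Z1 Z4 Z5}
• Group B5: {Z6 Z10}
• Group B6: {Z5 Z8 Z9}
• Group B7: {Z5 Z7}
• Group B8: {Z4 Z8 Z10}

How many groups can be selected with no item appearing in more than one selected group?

3

B2, B5, B7 are pairwise disjoint (B2={Z0,Z2,Z8}; B5={Z6,Z10}; B7={Z5,Z7}).
Every remaining group overlaps one of these, and no 4 of the listed groups are pairwise disjoint, so 3 is the maximum.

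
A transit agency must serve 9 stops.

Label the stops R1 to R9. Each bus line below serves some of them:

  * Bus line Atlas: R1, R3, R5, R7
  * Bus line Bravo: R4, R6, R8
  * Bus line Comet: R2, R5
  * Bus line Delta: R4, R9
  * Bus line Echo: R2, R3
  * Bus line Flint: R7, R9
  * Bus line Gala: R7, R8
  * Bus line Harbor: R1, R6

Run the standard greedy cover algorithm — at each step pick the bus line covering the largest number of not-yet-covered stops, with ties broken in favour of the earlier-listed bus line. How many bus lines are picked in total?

Greedy: pick Atlas (covers 4 new) → pick Bravo (covers 3 new) → pick Comet (covers 1 new) → pick Delta (covers 1 new). Total picks: 4.

4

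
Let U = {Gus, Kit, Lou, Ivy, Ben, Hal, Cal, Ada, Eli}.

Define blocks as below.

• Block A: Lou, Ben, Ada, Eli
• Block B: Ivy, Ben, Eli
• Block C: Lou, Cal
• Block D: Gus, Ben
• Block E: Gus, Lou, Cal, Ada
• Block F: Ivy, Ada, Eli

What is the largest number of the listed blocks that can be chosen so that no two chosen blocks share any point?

C, D, F are pairwise disjoint (C={Lou,Cal}; D={Gus,Ben}; F={Ivy,Ada,Eli}).
Every remaining block overlaps one of these, and no 4 of the listed blocks are pairwise disjoint, so 3 is the maximum.

3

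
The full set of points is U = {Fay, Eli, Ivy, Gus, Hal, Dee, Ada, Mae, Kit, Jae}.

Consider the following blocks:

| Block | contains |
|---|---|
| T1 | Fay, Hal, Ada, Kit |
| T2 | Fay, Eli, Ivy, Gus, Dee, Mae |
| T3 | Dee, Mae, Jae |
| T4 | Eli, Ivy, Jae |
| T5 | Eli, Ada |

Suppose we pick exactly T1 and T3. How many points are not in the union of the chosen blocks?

Union of T1, T3 = {Fay, Hal, Dee, Ada, Mae, Kit, Jae}.
Not covered: Eli, Ivy, Gus — 3 points.

3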